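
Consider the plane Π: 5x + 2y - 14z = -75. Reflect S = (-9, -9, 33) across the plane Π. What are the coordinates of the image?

λ = (n·S − d)/|n|² = (-525 − (-75))/225 = -2.
Reflection = S − 2λn = (-9, -9, 33) − (-4)·(5, 2, -14) = (11, -1, -23).

(11, -1, -23)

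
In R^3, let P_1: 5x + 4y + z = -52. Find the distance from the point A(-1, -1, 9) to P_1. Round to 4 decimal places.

8.0238

n·A − d = (5)·(-1) + (4)·(-1) + (1)·(9) − (-52) = 52; |n| = √42.
Distance = |52| / √42 = 52/√42 ≈ 8.0238.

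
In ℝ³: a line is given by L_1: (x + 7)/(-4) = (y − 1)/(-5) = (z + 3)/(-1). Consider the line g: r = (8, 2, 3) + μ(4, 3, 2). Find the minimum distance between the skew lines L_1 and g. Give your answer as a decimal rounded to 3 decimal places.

L_1 has direction (-4, -5, -1) through (-7, 1, -3).
Common perpendicular direction n = (-4, -5, -1) × (4, 3, 2) = (-7, 4, 8).
With w = (8, 2, 3) − (-7, 1, -3) = (15, 1, 6), w · n = -53.
Distance = |w · n| / |n| = |-53| / √129 ≈ 4.666.

4.666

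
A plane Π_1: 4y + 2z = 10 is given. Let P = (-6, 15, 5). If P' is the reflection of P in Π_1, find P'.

λ = (n·P − d)/|n|² = (70 − 10)/20 = 3.
Reflection = P − 2λn = (-6, 15, 5) − 6·(0, 4, 2) = (-6, -9, -7).

(-6, -9, -7)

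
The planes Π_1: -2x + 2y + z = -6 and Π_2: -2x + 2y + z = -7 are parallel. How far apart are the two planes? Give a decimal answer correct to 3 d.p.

Same normal n = (-2, 2, 1) with |n| = √9; distance = |-6 − (-7)| / |n| = 1/√9 ≈ 0.333.

0.333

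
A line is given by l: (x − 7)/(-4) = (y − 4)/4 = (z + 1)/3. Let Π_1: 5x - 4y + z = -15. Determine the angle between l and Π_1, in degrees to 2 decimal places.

l has direction (-4, 4, 3) through (7, 4, -1).
sin θ = |n·v| / (|n||v|) = |-33| / (√42 · √41) = 0.79524.
θ ≈ 52.68°.

52.68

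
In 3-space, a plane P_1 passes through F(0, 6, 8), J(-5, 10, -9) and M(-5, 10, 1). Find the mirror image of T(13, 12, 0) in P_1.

(-3, -8, 0)

FJ = (-5, 4, -17), FM = (-5, 4, -7); a normal to P_1 is FJ × FM = (40, 50, 0).
Using F: P_1 has equation 40x + 50y = 300.
λ = (n·T − d)/|n|² = (1120 − 300)/4100 = 1/5.
Reflection = T − 2λn = (13, 12, 0) − (2/5)·(40, 50, 0) = (-3, -8, 0).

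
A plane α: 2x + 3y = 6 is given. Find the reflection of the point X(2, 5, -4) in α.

(-2, -1, -4)

λ = (n·X − d)/|n|² = (19 − 6)/13 = 1.
Reflection = X − 2λn = (2, 5, -4) − 2·(2, 3, 0) = (-2, -1, -4).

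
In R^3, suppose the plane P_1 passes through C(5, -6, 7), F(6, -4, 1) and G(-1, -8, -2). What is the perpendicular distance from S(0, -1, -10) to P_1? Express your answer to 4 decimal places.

3.7273

CF = (1, 2, -6), CG = (-6, -2, -9); a normal to P_1 is CF × CG = (-30, 45, 10).
Using C: P_1 has equation -30x + 45y + 10z = -350.
n·S − d = (-30)·(0) + (45)·(-1) + (10)·(-10) − (-350) = 205; |n| = √3025.
Distance = |205| / √3025 = 205/√3025 ≈ 3.7273.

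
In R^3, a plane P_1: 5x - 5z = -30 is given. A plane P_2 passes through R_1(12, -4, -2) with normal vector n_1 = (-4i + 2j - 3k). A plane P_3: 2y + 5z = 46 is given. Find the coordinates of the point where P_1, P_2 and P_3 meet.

P_2: n_1·r = n_1·R_1 gives -4x + 2y - 3z = -50.
Solving the 3×3 linear system 5x - 5z = -30, -4x + 2y - 3z = -50, 2y + 5z = 46 (e.g. by elimination or Cramer's rule, determinant = 120) gives (4, -2, 10).

(4, -2, 10)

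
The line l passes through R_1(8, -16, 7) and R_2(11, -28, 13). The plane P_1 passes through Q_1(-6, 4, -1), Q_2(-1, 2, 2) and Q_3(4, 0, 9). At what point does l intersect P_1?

A direction vector for l is R_2 − R_1 = (3, -12, 6).
Q_1Q_2 = (5, -2, 3), Q_1Q_3 = (10, -4, 10); a normal to P_1 is Q_1Q_2 × Q_1Q_3 = (-8, -20, 0).
Using Q_1: P_1 has equation -8x - 20y = -32.
Substitute r = (8, -16, 7) + t(3, -12, 6) into the plane: 256 + 216t = -32, so t = -4/3.
Intersection: (8, -16, 7) + (-4/3)·(3, -12, 6) = (4, 0, -1).

(4, 0, -1)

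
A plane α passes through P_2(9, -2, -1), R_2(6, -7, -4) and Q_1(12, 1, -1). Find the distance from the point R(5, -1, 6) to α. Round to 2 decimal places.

P_2R_2 = (-3, -5, -3), P_2Q_1 = (3, 3, 0); a normal to α is P_2R_2 × P_2Q_1 = (9, -9, 6).
Using P_2: α has equation 9x - 9y + 6z = 93.
n·R − d = (9)·(5) + (-9)·(-1) + (6)·(6) − 93 = -3; |n| = √198.
Distance = |-3| / √198 = 3/√198 ≈ 0.21.

0.21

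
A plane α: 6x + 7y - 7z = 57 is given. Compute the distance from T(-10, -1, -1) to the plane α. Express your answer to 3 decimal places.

10.107

n·T − d = (6)·(-10) + (7)·(-1) + (-7)·(-1) − 57 = -117; |n| = √134.
Distance = |-117| / √134 = 117/√134 ≈ 10.107.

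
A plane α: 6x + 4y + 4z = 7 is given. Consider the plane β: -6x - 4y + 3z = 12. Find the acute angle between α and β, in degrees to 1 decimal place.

cos θ = |n₁·n₂| / (|n₁||n₂|) = |-40| / (√68 · √61).
θ = arccos(0.62107) ≈ 51.6°.

51.6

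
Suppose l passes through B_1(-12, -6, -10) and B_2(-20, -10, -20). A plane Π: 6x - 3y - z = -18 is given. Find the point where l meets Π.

A direction vector for l is B_2 − B_1 = (-8, -4, -10).
Substitute r = (-12, -6, -10) + t(-8, -4, -10) into the plane: -44 + (-26)t = -18, so t = -1.
Intersection: (-12, -6, -10) + (-1)·(-8, -4, -10) = (-4, -2, 0).

(-4, -2, 0)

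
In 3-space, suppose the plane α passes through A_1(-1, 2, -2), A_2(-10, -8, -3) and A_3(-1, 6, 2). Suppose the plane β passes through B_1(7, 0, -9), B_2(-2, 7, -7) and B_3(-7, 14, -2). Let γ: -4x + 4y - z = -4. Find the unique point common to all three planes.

A_1A_2 = (-9, -10, -1), A_1A_3 = (0, 4, 4); a normal to α is A_1A_2 × A_1A_3 = (-36, 36, -36).
Using A_1: α has equation -36x + 36y - 36z = 180.
B_1B_2 = (-9, 7, 2), B_1B_3 = (-14, 14, 7); a normal to β is B_1B_2 × B_1B_3 = (21, 35, -28).
Using B_1: β has equation 21x + 35y - 28z = 399.
Solving the 3×3 linear system -36x + 36y - 36z = 180, 21x + 35y - 28z = 399, -4x + 4y - z = -4 (e.g. by elimination or Cramer's rule, determinant = -6048) gives (5, 2, -8).

(5, 2, -8)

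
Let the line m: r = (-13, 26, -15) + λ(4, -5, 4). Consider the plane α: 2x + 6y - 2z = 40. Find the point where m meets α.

(3, 6, 1)

Substitute r = (-13, 26, -15) + t(4, -5, 4) into the plane: 160 + (-30)t = 40, so t = 4.
Intersection: (-13, 26, -15) + 4·(4, -5, 4) = (3, 6, 1).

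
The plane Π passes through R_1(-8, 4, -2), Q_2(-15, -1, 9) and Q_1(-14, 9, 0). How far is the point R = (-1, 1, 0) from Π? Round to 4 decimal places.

4.0620

R_1Q_2 = (-7, -5, 11), R_1Q_1 = (-6, 5, 2); a normal to Π is R_1Q_2 × R_1Q_1 = (-65, -52, -65).
Using R_1: Π has equation -65x - 52y - 65z = 442.
n·R − d = (-65)·(-1) + (-52)·(1) + (-65)·(0) − 442 = -429; |n| = √11154.
Distance = |-429| / √11154 = 429/√11154 ≈ 4.0620.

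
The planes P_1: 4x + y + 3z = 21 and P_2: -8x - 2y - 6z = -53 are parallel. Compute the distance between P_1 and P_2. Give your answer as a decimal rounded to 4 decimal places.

1.0786

Rescale P_2 by 1/(-2): 4x + y + 3z = 53/2. Then distance = |21 − (53/2)| / √26 ≈ 1.0786.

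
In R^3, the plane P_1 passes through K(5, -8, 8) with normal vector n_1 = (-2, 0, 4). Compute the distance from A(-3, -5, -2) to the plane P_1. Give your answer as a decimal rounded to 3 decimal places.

P_1: n_1·r = n_1·K gives -2x + 4z = 22.
n·A − d = (-2)·(-3) + (0)·(-5) + (4)·(-2) − 22 = -24; |n| = √20.
Distance = |-24| / √20 = 24/√20 ≈ 5.367.

5.367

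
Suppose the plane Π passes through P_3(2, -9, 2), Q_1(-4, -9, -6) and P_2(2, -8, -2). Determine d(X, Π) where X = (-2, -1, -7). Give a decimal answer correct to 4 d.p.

P_3Q_1 = (-6, 0, -8), P_3P_2 = (0, 1, -4); a normal to Π is P_3Q_1 × P_3P_2 = (8, -24, -6).
Using P_3: Π has equation 8x - 24y - 6z = 220.
n·X − d = (8)·(-2) + (-24)·(-1) + (-6)·(-7) − 220 = -170; |n| = √676.
Distance = |-170| / √676 = 170/√676 ≈ 6.5385.

6.5385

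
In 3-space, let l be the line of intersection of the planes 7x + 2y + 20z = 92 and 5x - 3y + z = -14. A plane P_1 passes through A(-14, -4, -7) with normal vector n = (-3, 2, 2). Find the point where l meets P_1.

Direction of l: (7, 2, 20) × (5, -3, 1) = (62, 93, -31).
A point on l: solving the two plane equations with x = 6 gives (6, 15, 1).
P_1: n·r = n·A gives -3x + 2y + 2z = 20.
Substitute r = (6, 15, 1) + t(62, 93, -31) into the plane: 14 + (-62)t = 20, so t = -3/31.
Intersection: (6, 15, 1) + (-3/31)·(62, 93, -31) = (0, 6, 4).

(0, 6, 4)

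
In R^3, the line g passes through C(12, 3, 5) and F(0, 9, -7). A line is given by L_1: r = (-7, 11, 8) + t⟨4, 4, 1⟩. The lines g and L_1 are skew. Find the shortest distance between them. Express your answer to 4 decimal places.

A direction vector for g is F − C = (-12, 6, -12).
Common perpendicular direction n = (-12, 6, -12) × (4, 4, 1) = (54, -36, -72).
With w = (-7, 11, 8) − (12, 3, 5) = (-19, 8, 3), w · n = -1530.
Distance = |w · n| / |n| = |-1530| / √9396 ≈ 15.7841.

15.7841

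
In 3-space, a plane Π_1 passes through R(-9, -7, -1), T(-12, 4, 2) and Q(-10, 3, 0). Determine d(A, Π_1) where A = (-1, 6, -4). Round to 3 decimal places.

3.536

RT = (-3, 11, 3), RQ = (-1, 10, 1); a normal to Π_1 is RT × RQ = (-19, 0, -19).
Using R: Π_1 has equation -19x - 19z = 190.
n·A − d = (-19)·(-1) + (0)·(6) + (-19)·(-4) − 190 = -95; |n| = √722.
Distance = |-95| / √722 = 95/√722 ≈ 3.536.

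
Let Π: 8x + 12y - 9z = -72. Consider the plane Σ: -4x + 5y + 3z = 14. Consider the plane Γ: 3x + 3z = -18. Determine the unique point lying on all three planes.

(-6, -2, 0)

Solving the 3×3 linear system 8x + 12y - 9z = -72, -4x + 5y + 3z = 14, 3x + 3z = -18 (e.g. by elimination or Cramer's rule, determinant = 507) gives (-6, -2, 0).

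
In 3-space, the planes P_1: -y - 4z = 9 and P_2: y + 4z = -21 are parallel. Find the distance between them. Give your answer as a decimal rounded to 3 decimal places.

Rescale P_2 by 1/(-1): -y - 4z = 21. Then distance = |9 − 21| / √17 ≈ 2.910.

2.910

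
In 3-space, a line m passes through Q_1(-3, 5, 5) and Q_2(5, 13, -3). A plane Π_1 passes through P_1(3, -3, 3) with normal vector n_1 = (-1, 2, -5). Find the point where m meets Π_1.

(-5, 3, 7)

A direction vector for m is Q_2 − Q_1 = (8, 8, -8).
Π_1: n_1·r = n_1·P_1 gives -x + 2y - 5z = -24.
Substitute r = (-3, 5, 5) + t(8, 8, -8) into the plane: -12 + 48t = -24, so t = -1/4.
Intersection: (-3, 5, 5) + (-1/4)·(8, 8, -8) = (-5, 3, 7).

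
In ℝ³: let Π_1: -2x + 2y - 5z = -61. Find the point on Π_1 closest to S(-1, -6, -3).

(3, -10, 7)

Foot = S − λn with λ = (n·S − d)/|n|² = (5 − (-61))/33 = 2.
Foot = (-1, -6, -3) − 2·(-2, 2, -5) = (3, -10, 7).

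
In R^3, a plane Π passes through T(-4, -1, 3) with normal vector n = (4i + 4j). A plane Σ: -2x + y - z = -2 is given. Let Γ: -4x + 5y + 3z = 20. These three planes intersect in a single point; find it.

Π: n·r = n·T gives 4x + 4y = -20.
Solving the 3×3 linear system 4x + 4y = -20, -2x + y - z = -2, -4x + 5y + 3z = 20 (e.g. by elimination or Cramer's rule, determinant = 72) gives (-3, -2, 6).

(-3, -2, 6)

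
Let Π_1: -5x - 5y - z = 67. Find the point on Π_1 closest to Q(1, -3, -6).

Foot = Q − λn with λ = (n·Q − d)/|n|² = (16 − 67)/51 = -1.
Foot = (1, -3, -6) − (-1)·(-5, -5, -1) = (-4, -8, -7).

(-4, -8, -7)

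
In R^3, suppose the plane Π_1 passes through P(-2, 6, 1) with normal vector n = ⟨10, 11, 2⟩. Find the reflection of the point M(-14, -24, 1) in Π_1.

Π_1: n·r = n·P gives 10x + 11y + 2z = 48.
λ = (n·M − d)/|n|² = (-402 − 48)/225 = -2.
Reflection = M − 2λn = (-14, -24, 1) − (-4)·(10, 11, 2) = (26, 20, 9).

(26, 20, 9)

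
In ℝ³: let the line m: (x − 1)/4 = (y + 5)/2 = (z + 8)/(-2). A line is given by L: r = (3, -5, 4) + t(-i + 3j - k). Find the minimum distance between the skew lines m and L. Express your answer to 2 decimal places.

m has direction (4, 2, -2) through (1, -5, -8).
Common perpendicular direction n = (4, 2, -2) × (-1, 3, -1) = (4, 6, 14).
With w = (3, -5, 4) − (1, -5, -8) = (2, 0, 12), w · n = 176.
Distance = |w · n| / |n| = |176| / √248 ≈ 11.18.

11.18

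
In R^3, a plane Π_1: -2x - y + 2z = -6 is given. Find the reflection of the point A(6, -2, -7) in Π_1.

λ = (n·A − d)/|n|² = (-24 − (-6))/9 = -2.
Reflection = A − 2λn = (6, -2, -7) − (-4)·(-2, -1, 2) = (-2, -6, 1).

(-2, -6, 1)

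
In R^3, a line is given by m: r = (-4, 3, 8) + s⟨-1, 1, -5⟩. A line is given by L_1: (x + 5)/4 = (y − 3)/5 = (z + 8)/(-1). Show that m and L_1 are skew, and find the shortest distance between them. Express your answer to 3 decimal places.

L_1 has direction (4, 5, -1) through (-5, 3, -8).
Common perpendicular direction n = (-1, 1, -5) × (4, 5, -1) = (24, -21, -9).
With w = (-5, 3, -8) − (-4, 3, 8) = (-1, 0, -16), w · n = 120.
Since n ≠ 0 the lines are not parallel, and w · n = 120 ≠ 0 so they do not intersect; hence they are skew.
Distance = |w · n| / |n| = |120| / √1098 ≈ 3.621.

3.621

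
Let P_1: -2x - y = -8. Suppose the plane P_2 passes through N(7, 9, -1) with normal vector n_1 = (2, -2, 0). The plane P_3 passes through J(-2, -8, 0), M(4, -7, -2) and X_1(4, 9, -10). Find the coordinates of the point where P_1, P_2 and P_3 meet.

P_2: n_1·r = n_1·N gives 2x - 2y = -4.
JM = (6, 1, -2), JX_1 = (6, 17, -10); a normal to P_3 is JM × JX_1 = (24, 48, 96).
Using J: P_3 has equation 24x + 48y + 96z = -432.
Solving the 3×3 linear system -2x - y = -8, 2x - 2y = -4, 24x + 48y + 96z = -432 (e.g. by elimination or Cramer's rule, determinant = 576) gives (2, 4, -7).

(2, 4, -7)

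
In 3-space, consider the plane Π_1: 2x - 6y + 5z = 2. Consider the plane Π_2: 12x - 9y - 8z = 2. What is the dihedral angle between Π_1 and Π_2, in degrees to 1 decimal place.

cos θ = |n₁·n₂| / (|n₁||n₂|) = |38| / (√65 · √289).
θ = arccos(0.27725) ≈ 73.9°.

73.9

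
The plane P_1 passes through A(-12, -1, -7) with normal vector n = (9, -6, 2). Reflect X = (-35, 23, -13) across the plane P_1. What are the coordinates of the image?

P_1: n·r = n·A gives 9x - 6y + 2z = -116.
λ = (n·X − d)/|n|² = (-479 − (-116))/121 = -3.
Reflection = X − 2λn = (-35, 23, -13) − (-6)·(9, -6, 2) = (19, -13, -1).

(19, -13, -1)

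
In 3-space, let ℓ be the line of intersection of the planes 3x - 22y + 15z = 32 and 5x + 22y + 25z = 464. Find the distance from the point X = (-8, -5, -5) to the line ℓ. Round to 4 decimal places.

22.1611

Direction of ℓ: (3, -22, 15) × (5, 22, 25) = (-880, 0, 176).
A point on ℓ: solving the two plane equations with x = 12 gives (12, 7, 10).
Taking (12, 7, 10) on ℓ with direction v = (-880, 0, 176): w = X − (12, 7, 10) = (-20, -12, -15), and w × v = (-2112, 16720, -10560).
Distance = |w × v| / |v| = √395532544 / √805376 ≈ 22.1611.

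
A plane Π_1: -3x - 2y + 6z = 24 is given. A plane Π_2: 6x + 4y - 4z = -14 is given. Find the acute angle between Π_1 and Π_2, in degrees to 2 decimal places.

29.98

cos θ = |n₁·n₂| / (|n₁||n₂|) = |-50| / (√49 · √68).
θ = arccos(0.86620) ≈ 29.98°.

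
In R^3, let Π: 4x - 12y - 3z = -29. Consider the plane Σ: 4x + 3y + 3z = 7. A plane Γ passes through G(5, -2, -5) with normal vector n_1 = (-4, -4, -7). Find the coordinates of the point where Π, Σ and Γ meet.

Γ: n_1·r = n_1·G gives -4x - 4y - 7z = 23.
Solving the 3×3 linear system 4x - 12y - 3z = -29, 4x + 3y + 3z = 7, -4x - 4y - 7z = 23 (e.g. by elimination or Cramer's rule, determinant = -216) gives (4, 6, -9).

(4, 6, -9)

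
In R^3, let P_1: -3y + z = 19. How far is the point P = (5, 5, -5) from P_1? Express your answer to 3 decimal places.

n·P − d = (0)·(5) + (-3)·(5) + (1)·(-5) − 19 = -39; |n| = √10.
Distance = |-39| / √10 = 39/√10 ≈ 12.333.

12.333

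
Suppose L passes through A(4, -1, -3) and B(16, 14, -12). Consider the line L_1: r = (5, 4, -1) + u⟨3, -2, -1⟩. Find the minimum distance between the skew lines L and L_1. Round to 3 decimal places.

3.156

A direction vector for L is B − A = (12, 15, -9).
Common perpendicular direction n = (12, 15, -9) × (3, -2, -1) = (-33, -15, -69).
With w = (5, 4, -1) − (4, -1, -3) = (1, 5, 2), w · n = -246.
Distance = |w · n| / |n| = |-246| / √6075 ≈ 3.156.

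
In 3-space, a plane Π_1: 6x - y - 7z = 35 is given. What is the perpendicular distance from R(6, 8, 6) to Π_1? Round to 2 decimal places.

n·R − d = (6)·(6) + (-1)·(8) + (-7)·(6) − 35 = -49; |n| = √86.
Distance = |-49| / √86 = 49/√86 ≈ 5.28.

5.28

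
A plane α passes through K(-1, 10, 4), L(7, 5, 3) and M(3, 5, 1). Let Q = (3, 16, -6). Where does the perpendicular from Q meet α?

KL = (8, -5, -1), KM = (4, -5, -3); a normal to α is KL × KM = (10, 20, -20).
Using K: α has equation 10x + 20y - 20z = 110.
Foot = Q − λn with λ = (n·Q − d)/|n|² = (470 − 110)/900 = 2/5.
Foot = (3, 16, -6) − (2/5)·(10, 20, -20) = (-1, 8, 2).

(-1, 8, 2)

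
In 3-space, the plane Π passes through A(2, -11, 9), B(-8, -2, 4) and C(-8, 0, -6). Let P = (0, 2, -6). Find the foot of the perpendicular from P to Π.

(-4, -3, -7)

AB = (-10, 9, -5), AC = (-10, 11, -15); a normal to Π is AB × AC = (-80, -100, -20).
Using A: Π has equation -80x - 100y - 20z = 760.
Foot = P − λn with λ = (n·P − d)/|n|² = (-80 − 760)/16800 = -1/20.
Foot = (0, 2, -6) − (-1/20)·(-80, -100, -20) = (-4, -3, -7).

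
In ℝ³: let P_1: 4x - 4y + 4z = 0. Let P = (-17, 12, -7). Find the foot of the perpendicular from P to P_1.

Foot = P − λn with λ = (n·P − d)/|n|² = (-144 − 0)/48 = -3.
Foot = (-17, 12, -7) − (-3)·(4, -4, 4) = (-5, 0, 5).

(-5, 0, 5)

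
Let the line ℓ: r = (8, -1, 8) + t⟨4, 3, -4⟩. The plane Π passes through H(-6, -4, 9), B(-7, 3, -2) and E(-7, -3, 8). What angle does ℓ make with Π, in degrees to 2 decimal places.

HB = (-1, 7, -11), HE = (-1, 1, -1); a normal to Π is HB × HE = (4, 10, 6).
Using H: Π has equation 4x + 10y + 6z = -10.
sin θ = |n·v| / (|n||v|) = |22| / (√152 · √41) = 0.27868.
θ ≈ 16.18°.

16.18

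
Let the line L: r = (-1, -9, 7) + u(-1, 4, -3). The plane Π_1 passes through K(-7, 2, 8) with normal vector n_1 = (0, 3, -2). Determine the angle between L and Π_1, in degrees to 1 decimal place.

78.3

Π_1: n_1·r = n_1·K gives 3y - 2z = -10.
sin θ = |n·v| / (|n||v|) = |18| / (√13 · √26) = 0.97907.
θ ≈ 78.3°.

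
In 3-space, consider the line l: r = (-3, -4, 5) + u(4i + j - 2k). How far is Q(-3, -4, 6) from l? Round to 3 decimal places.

0.900

Taking (-3, -4, 5) on l with direction v = (4, 1, -2): w = Q − (-3, -4, 5) = (0, 0, 1), and w × v = (-1, 4, 0).
Distance = |w × v| / |v| = √17 / √21 ≈ 0.900.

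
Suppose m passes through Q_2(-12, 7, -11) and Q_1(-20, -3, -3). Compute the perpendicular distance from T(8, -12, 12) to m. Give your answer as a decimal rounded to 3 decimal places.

A direction vector for m is Q_1 − Q_2 = (-8, -10, 8).
Taking (-12, 7, -11) on m with direction v = (-8, -10, 8): w = T − (-12, 7, -11) = (20, -19, 23), and w × v = (78, -344, -352).
Distance = |w × v| / |v| = √248324 / √228 ≈ 33.002.

33.002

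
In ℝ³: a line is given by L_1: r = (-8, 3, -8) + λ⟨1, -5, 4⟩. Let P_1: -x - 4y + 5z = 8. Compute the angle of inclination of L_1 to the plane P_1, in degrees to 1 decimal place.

68.2

sin θ = |n·v| / (|n||v|) = |39| / (√42 · √42) = 0.92857.
θ ≈ 68.2°.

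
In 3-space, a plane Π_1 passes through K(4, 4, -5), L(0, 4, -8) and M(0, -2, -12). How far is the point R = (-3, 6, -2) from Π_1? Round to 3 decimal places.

KL = (-4, 0, -3), KM = (-4, -6, -7); a normal to Π_1 is KL × KM = (-18, -16, 24).
Using K: Π_1 has equation -18x - 16y + 24z = -256.
n·R − d = (-18)·(-3) + (-16)·(6) + (24)·(-2) − (-256) = 166; |n| = √1156.
Distance = |166| / √1156 = 166/√1156 ≈ 4.882.

4.882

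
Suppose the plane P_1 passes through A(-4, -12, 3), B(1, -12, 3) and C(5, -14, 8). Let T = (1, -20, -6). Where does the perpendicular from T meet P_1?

AB = (5, 0, 0), AC = (9, -2, 5); a normal to P_1 is AB × AC = (0, -25, -10).
Using A: P_1 has equation -25y - 10z = 270.
Foot = T − λn with λ = (n·T − d)/|n|² = (560 − 270)/725 = 2/5.
Foot = (1, -20, -6) − (2/5)·(0, -25, -10) = (1, -10, -2).

(1, -10, -2)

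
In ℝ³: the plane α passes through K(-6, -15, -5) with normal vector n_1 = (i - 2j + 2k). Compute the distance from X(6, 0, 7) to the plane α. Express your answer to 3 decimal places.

α: n_1·r = n_1·K gives x - 2y + 2z = 14.
n·X − d = (1)·(6) + (-2)·(0) + (2)·(7) − 14 = 6; |n| = √9.
Distance = |6| / √9 = 6/√9 ≈ 2.000.

2.000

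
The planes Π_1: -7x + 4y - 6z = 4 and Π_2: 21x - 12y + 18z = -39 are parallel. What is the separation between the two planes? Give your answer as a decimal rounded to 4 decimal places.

Rescale Π_2 by 1/(-3): -7x + 4y - 6z = 13. Then distance = |4 − 13| / √101 ≈ 0.8955.

0.8955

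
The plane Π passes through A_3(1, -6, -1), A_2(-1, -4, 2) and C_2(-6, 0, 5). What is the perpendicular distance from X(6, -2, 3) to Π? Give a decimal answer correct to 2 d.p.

5.27

A_3A_2 = (-2, 2, 3), A_3C_2 = (-7, 6, 6); a normal to Π is A_3A_2 × A_3C_2 = (-6, -9, 2).
Using A_3: Π has equation -6x - 9y + 2z = 46.
n·X − d = (-6)·(6) + (-9)·(-2) + (2)·(3) − 46 = -58; |n| = √121.
Distance = |-58| / √121 = 58/√121 ≈ 5.27.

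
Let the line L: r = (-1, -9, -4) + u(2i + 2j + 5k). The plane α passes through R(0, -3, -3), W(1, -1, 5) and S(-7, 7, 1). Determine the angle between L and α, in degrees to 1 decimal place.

RW = (1, 2, 8), RS = (-7, 10, 4); a normal to α is RW × RS = (-72, -60, 24).
Using R: α has equation -72x - 60y + 24z = 108.
sin θ = |n·v| / (|n||v|) = |-144| / (√9360 · √33) = 0.25910.
θ ≈ 15.0°.

15.0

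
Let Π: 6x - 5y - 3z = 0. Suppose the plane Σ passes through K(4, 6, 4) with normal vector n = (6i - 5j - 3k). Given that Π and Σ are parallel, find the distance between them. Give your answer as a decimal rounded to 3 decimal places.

Σ: n·r = n·K gives 6x - 5y - 3z = -18.
Same normal n = (6, -5, -3) with |n| = √70; distance = |0 − (-18)| / |n| = 18/√70 ≈ 2.151.

2.151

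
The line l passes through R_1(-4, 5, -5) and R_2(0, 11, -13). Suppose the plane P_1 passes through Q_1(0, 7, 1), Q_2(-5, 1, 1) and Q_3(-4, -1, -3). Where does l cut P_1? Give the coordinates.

A direction vector for l is R_2 − R_1 = (4, 6, -8).
Q_1Q_2 = (-5, -6, 0), Q_1Q_3 = (-4, -8, -4); a normal to P_1 is Q_1Q_2 × Q_1Q_3 = (24, -20, 16).
Using Q_1: P_1 has equation 24x - 20y + 16z = -124.
Substitute r = (-4, 5, -5) + t(4, 6, -8) into the plane: -276 + (-152)t = -124, so t = -1.
Intersection: (-4, 5, -5) + (-1)·(4, 6, -8) = (-8, -1, 3).

(-8, -1, 3)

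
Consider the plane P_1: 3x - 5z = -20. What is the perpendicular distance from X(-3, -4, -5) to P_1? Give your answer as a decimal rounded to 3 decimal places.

n·X − d = (3)·(-3) + (0)·(-4) + (-5)·(-5) − (-20) = 36; |n| = √34.
Distance = |36| / √34 = 36/√34 ≈ 6.174.

6.174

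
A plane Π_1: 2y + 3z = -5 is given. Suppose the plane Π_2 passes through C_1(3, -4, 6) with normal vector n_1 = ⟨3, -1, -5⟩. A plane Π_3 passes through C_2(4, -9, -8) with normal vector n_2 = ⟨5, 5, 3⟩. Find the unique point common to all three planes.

(-10, 2, -3)

Π_2: n_1·r = n_1·C_1 gives 3x - y - 5z = -17.
Π_3: n_2·r = n_2·C_2 gives 5x + 5y + 3z = -49.
Solving the 3×3 linear system 2y + 3z = -5, 3x - y - 5z = -17, 5x + 5y + 3z = -49 (e.g. by elimination or Cramer's rule, determinant = -8) gives (-10, 2, -3).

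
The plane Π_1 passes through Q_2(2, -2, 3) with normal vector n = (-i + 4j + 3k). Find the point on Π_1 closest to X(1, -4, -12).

Π_1: n·r = n·Q_2 gives -x + 4y + 3z = -1.
Foot = X − λn with λ = (n·X − d)/|n|² = (-53 − (-1))/26 = -2.
Foot = (1, -4, -12) − (-2)·(-1, 4, 3) = (-1, 4, -6).

(-1, 4, -6)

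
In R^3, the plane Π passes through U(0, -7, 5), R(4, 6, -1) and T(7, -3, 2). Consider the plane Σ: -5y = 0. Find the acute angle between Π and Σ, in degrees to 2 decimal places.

UR = (4, 13, -6), UT = (7, 4, -3); a normal to Π is UR × UT = (-15, -30, -75).
Using U: Π has equation -15x - 30y - 75z = -165.
cos θ = |n₁·n₂| / (|n₁||n₂|) = |150| / (√6750 · √25).
θ = arccos(0.36515) ≈ 68.58°.

68.58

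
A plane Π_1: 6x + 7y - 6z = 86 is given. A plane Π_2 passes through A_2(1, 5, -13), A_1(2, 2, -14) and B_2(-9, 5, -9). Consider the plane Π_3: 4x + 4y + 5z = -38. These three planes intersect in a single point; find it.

A_2A_1 = (1, -3, -1), A_2B_2 = (-10, 0, 4); a normal to Π_2 is A_2A_1 × A_2B_2 = (-12, 6, -30).
Using A_2: Π_2 has equation -12x + 6y - 30z = 408.
Solving the 3×3 linear system 6x + 7y - 6z = 86, -12x + 6y - 30z = 408, 4x + 4y + 5z = -38 (e.g. by elimination or Cramer's rule, determinant = 912) gives (-5, 8, -10).

(-5, 8, -10)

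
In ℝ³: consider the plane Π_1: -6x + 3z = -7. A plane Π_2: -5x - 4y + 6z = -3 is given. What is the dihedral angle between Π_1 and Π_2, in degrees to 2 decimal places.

cos θ = |n₁·n₂| / (|n₁||n₂|) = |48| / (√45 · √77).
θ = arccos(0.81544) ≈ 35.37°.

35.37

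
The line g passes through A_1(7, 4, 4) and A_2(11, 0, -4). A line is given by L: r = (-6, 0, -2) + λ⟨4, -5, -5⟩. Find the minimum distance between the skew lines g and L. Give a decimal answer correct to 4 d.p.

14.0296

A direction vector for g is A_2 − A_1 = (4, -4, -8).
Common perpendicular direction n = (4, -4, -8) × (4, -5, -5) = (-20, -12, -4).
With w = (-6, 0, -2) − (7, 4, 4) = (-13, -4, -6), w · n = 332.
Distance = |w · n| / |n| = |332| / √560 ≈ 14.0296.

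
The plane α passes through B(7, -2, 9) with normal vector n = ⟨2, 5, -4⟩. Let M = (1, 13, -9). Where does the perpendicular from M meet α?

(-5, -2, 3)

α: n·r = n·B gives 2x + 5y - 4z = -32.
Foot = M − λn with λ = (n·M − d)/|n|² = (103 − (-32))/45 = 3.
Foot = (1, 13, -9) − 3·(2, 5, -4) = (-5, -2, 3).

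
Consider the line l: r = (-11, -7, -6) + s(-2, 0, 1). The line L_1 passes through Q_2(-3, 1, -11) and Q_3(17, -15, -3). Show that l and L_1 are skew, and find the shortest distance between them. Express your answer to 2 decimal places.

5.04

A direction vector for L_1 is Q_3 − Q_2 = (20, -16, 8).
Common perpendicular direction n = (-2, 0, 1) × (20, -16, 8) = (16, 36, 32).
With w = (-3, 1, -11) − (-11, -7, -6) = (8, 8, -5), w · n = 256.
Since n ≠ 0 the lines are not parallel, and w · n = 256 ≠ 0 so they do not intersect; hence they are skew.
Distance = |w · n| / |n| = |256| / √2576 ≈ 5.04.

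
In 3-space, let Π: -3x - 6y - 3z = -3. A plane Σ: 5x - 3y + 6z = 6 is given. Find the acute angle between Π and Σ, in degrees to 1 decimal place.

75.9

cos θ = |n₁·n₂| / (|n₁||n₂|) = |-15| / (√54 · √70).
θ = arccos(0.24398) ≈ 75.9°.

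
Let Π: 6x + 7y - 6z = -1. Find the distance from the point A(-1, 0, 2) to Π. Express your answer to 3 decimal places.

1.545

n·A − d = (6)·(-1) + (7)·(0) + (-6)·(2) − (-1) = -17; |n| = √121.
Distance = |-17| / √121 = 17/√121 ≈ 1.545.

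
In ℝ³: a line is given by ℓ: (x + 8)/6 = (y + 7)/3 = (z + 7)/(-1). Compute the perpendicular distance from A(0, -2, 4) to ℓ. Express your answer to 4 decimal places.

ℓ has direction (6, 3, -1) through (-8, -7, -7).
Taking (-8, -7, -7) on ℓ with direction v = (6, 3, -1): w = A − (-8, -7, -7) = (8, 5, 11), and w × v = (-38, 74, -6).
Distance = |w × v| / |v| = √6956 / √46 ≈ 12.2970.

12.2970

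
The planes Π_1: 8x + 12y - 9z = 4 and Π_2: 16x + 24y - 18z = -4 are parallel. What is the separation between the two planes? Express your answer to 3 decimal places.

0.353

Rescale Π_2 by 1/2: 8x + 12y - 9z = -2. Then distance = |4 − (-2)| / √289 ≈ 0.353.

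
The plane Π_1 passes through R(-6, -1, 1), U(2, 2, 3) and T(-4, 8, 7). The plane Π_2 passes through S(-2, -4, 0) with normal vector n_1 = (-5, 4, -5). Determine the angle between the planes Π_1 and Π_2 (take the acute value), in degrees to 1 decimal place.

RU = (8, 3, 2), RT = (2, 9, 6); a normal to Π_1 is RU × RT = (0, -44, 66).
Using R: Π_1 has equation -44y + 66z = 110.
Π_2: n_1·r = n_1·S gives -5x + 4y - 5z = -6.
cos θ = |n₁·n₂| / (|n₁||n₂|) = |-506| / (√6292 · √66).
θ = arccos(0.78521) ≈ 38.3°.

38.3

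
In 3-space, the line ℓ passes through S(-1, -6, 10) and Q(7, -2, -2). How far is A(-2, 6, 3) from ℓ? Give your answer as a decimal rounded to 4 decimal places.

11.1963

A direction vector for ℓ is Q − S = (8, 4, -12).
Taking (-1, -6, 10) on ℓ with direction v = (8, 4, -12): w = A − (-1, -6, 10) = (-1, 12, -7), and w × v = (-116, -68, -100).
Distance = |w × v| / |v| = √28080 / √224 ≈ 11.1963.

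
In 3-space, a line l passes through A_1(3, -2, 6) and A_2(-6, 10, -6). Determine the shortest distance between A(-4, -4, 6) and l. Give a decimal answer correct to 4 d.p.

6.9913

A direction vector for l is A_2 − A_1 = (-9, 12, -12).
Taking (3, -2, 6) on l with direction v = (-9, 12, -12): w = A − (3, -2, 6) = (-7, -2, 0), and w × v = (24, -84, -102).
Distance = |w × v| / |v| = √18036 / √369 ≈ 6.9913.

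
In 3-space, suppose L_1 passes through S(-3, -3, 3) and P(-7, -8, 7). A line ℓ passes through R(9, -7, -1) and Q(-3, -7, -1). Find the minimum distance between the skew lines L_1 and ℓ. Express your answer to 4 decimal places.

A direction vector for L_1 is P − S = (-4, -5, 4).
A direction vector for ℓ is Q − R = (-12, 0, 0).
Common perpendicular direction n = (-4, -5, 4) × (-12, 0, 0) = (0, -48, -60).
With w = (9, -7, -1) − (-3, -3, 3) = (12, -4, -4), w · n = 432.
Distance = |w · n| / |n| = |432| / √5904 ≈ 5.6223.

5.6223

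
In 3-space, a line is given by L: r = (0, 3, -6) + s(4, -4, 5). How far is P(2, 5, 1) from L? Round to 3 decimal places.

Taking (0, 3, -6) on L with direction v = (4, -4, 5): w = P − (0, 3, -6) = (2, 2, 7), and w × v = (38, 18, -16).
Distance = |w × v| / |v| = √2024 / √57 ≈ 5.959.

5.959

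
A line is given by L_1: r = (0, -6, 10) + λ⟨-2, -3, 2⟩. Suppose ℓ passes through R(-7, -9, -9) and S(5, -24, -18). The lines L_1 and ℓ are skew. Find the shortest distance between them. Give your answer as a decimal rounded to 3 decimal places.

A direction vector for ℓ is S − R = (12, -15, -9).
Common perpendicular direction n = (-2, -3, 2) × (12, -15, -9) = (57, 6, 66).
With w = (-7, -9, -9) − (0, -6, 10) = (-7, -3, -19), w · n = -1671.
Distance = |w · n| / |n| = |-1671| / √7641 ≈ 19.116.

19.116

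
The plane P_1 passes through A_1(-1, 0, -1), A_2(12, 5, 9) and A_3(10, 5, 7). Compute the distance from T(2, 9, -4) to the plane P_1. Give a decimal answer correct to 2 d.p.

0.39

A_1A_2 = (13, 5, 10), A_1A_3 = (11, 5, 8); a normal to P_1 is A_1A_2 × A_1A_3 = (-10, 6, 10).
Using A_1: P_1 has equation -10x + 6y + 10z = 0.
n·T − d = (-10)·(2) + (6)·(9) + (10)·(-4) − 0 = -6; |n| = √236.
Distance = |-6| / √236 = 6/√236 ≈ 0.39.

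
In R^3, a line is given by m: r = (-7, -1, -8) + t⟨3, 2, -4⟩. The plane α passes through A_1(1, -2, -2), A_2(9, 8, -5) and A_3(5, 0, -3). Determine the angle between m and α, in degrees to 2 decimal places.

34.91

A_1A_2 = (8, 10, -3), A_1A_3 = (4, 2, -1); a normal to α is A_1A_2 × A_1A_3 = (-4, -4, -24).
Using A_1: α has equation -4x - 4y - 24z = 52.
sin θ = |n·v| / (|n||v|) = |76| / (√608 · √29) = 0.57235.
θ ≈ 34.91°.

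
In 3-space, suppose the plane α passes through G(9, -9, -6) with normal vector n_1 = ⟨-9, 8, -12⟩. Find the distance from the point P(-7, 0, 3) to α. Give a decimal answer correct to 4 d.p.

6.3529

α: n_1·r = n_1·G gives -9x + 8y - 12z = -81.
n·P − d = (-9)·(-7) + (8)·(0) + (-12)·(3) − (-81) = 108; |n| = √289.
Distance = |108| / √289 = 108/√289 ≈ 6.3529.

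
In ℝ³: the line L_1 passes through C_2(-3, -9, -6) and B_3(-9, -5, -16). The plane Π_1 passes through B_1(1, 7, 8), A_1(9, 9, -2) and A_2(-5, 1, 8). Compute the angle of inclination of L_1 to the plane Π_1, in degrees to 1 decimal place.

A direction vector for L_1 is B_3 − C_2 = (-6, 4, -10).
B_1A_1 = (8, 2, -10), B_1A_2 = (-6, -6, 0); a normal to Π_1 is B_1A_1 × B_1A_2 = (-60, 60, -36).
Using B_1: Π_1 has equation -60x + 60y - 36z = 72.
sin θ = |n·v| / (|n||v|) = |960| / (√8496 · √152) = 0.84478.
θ ≈ 57.6°.

57.6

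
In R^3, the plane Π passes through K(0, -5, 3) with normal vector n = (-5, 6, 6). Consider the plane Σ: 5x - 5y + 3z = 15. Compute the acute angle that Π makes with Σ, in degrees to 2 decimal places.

60.72

Π: n·r = n·K gives -5x + 6y + 6z = -12.
cos θ = |n₁·n₂| / (|n₁||n₂|) = |-37| / (√97 · √59).
θ = arccos(0.48909) ≈ 60.72°.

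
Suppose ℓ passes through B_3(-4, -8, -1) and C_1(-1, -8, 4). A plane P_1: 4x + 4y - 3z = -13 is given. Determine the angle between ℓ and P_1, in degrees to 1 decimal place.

4.6

A direction vector for ℓ is C_1 − B_3 = (3, 0, 5).
sin θ = |n·v| / (|n||v|) = |-3| / (√41 · √34) = 0.08035.
θ ≈ 4.6°.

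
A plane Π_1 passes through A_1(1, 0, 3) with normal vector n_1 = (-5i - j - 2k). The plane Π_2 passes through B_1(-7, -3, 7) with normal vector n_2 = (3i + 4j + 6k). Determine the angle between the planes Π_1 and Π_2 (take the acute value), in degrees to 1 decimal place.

Π_1: n_1·r = n_1·A_1 gives -5x - y - 2z = -11.
Π_2: n_2·r = n_2·B_1 gives 3x + 4y + 6z = 9.
cos θ = |n₁·n₂| / (|n₁||n₂|) = |-31| / (√30 · √61).
θ = arccos(0.72466) ≈ 43.6°.

43.6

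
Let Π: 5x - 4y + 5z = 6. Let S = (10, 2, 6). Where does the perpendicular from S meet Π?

Foot = S − λn with λ = (n·S − d)/|n|² = (72 − 6)/66 = 1.
Foot = (10, 2, 6) − 1·(5, -4, 5) = (5, 6, 1).

(5, 6, 1)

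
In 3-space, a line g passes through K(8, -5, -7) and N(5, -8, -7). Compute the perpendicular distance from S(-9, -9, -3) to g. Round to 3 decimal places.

10.025

A direction vector for g is N − K = (-3, -3, 0).
Taking (8, -5, -7) on g with direction v = (-3, -3, 0): w = S − (8, -5, -7) = (-17, -4, 4), and w × v = (12, -12, 39).
Distance = |w × v| / |v| = √1809 / √18 ≈ 10.025.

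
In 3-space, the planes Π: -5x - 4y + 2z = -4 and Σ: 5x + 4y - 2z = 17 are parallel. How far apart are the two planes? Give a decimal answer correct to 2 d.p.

1.94

Rescale Σ by 1/(-1): -5x - 4y + 2z = -17. Then distance = |-4 − (-17)| / √45 ≈ 1.94.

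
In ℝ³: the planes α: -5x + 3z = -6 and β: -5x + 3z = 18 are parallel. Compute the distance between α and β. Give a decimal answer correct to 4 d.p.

4.1160

Same normal n = (-5, 0, 3) with |n| = √34; distance = |-6 − 18| / |n| = 24/√34 ≈ 4.1160.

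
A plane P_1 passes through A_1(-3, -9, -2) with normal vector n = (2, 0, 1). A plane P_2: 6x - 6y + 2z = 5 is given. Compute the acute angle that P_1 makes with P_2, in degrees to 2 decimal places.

P_1: n·r = n·A_1 gives 2x + z = -8.
cos θ = |n₁·n₂| / (|n₁||n₂|) = |14| / (√5 · √76).
θ = arccos(0.71818) ≈ 44.10°.

44.10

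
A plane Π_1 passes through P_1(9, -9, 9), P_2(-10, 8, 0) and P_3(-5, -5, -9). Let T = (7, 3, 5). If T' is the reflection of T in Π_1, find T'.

P_1P_2 = (-19, 17, -9), P_1P_3 = (-14, 4, -18); a normal to Π_1 is P_1P_2 × P_1P_3 = (-270, -216, 162).
Using P_1: Π_1 has equation -270x - 216y + 162z = 972.
λ = (n·T − d)/|n|² = (-1728 − 972)/145800 = -1/54.
Reflection = T − 2λn = (7, 3, 5) − (-1/27)·(-270, -216, 162) = (-3, -5, 11).

(-3, -5, 11)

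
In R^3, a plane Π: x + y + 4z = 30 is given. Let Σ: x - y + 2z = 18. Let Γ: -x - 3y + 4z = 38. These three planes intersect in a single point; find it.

Solving the 3×3 linear system x + y + 4z = 30, x - y + 2z = 18, -x - 3y + 4z = 38 (e.g. by elimination or Cramer's rule, determinant = -20) gives (0, -2, 8).

(0, -2, 8)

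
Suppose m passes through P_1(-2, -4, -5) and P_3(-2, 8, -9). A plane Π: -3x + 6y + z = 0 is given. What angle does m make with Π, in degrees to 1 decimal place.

A direction vector for m is P_3 − P_1 = (0, 12, -4).
sin θ = |n·v| / (|n||v|) = |68| / (√46 · √160) = 0.79263.
θ ≈ 52.4°.

52.4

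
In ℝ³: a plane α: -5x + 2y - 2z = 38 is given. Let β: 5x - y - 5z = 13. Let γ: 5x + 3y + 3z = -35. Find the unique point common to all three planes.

Solving the 3×3 linear system -5x + 2y - 2z = 38, 5x - y - 5z = 13, 5x + 3y + 3z = -35 (e.g. by elimination or Cramer's rule, determinant = -180) gives (-4, 2, -7).

(-4, 2, -7)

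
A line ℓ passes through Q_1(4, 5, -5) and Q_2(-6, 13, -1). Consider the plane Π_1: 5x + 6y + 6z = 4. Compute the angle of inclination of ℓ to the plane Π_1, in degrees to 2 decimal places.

9.58

A direction vector for ℓ is Q_2 − Q_1 = (-10, 8, 4).
sin θ = |n·v| / (|n||v|) = |22| / (√97 · √180) = 0.16649.
θ ≈ 9.58°.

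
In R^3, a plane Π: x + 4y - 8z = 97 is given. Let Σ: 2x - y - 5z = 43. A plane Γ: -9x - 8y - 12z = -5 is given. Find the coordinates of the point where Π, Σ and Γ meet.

(5, 7, -8)

Solving the 3×3 linear system x + 4y - 8z = 97, 2x - y - 5z = 43, -9x - 8y - 12z = -5 (e.g. by elimination or Cramer's rule, determinant = 448) gives (5, 7, -8).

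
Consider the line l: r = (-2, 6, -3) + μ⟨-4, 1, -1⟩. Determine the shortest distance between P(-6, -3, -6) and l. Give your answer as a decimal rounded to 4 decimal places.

10.0222

Taking (-2, 6, -3) on l with direction v = (-4, 1, -1): w = P − (-2, 6, -3) = (-4, -9, -3), and w × v = (12, 8, -40).
Distance = |w × v| / |v| = √1808 / √18 ≈ 10.0222.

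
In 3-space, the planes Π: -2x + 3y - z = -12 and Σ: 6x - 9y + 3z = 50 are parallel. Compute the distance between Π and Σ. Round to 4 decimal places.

Rescale Σ by 1/(-3): -2x + 3y - z = -50/3. Then distance = |-12 − (-50/3)| / √14 ≈ 1.2472.

1.2472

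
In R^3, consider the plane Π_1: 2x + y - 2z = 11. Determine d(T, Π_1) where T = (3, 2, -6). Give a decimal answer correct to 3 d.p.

n·T − d = (2)·(3) + (1)·(2) + (-2)·(-6) − 11 = 9; |n| = √9.
Distance = |9| / √9 = 9/√9 ≈ 3.000.

3.000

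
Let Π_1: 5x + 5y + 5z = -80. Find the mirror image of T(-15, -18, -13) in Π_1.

λ = (n·T − d)/|n|² = (-230 − (-80))/75 = -2.
Reflection = T − 2λn = (-15, -18, -13) − (-4)·(5, 5, 5) = (5, 2, 7).

(5, 2, 7)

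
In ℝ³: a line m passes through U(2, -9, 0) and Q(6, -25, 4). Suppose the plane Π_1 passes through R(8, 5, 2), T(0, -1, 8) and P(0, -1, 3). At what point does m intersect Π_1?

A direction vector for m is Q − U = (4, -16, 4).
RT = (-8, -6, 6), RP = (-8, -6, 1); a normal to Π_1 is RT × RP = (30, -40, 0).
Using R: Π_1 has equation 30x - 40y = 40.
Substitute r = (2, -9, 0) + t(4, -16, 4) into the plane: 420 + 760t = 40, so t = -1/2.
Intersection: (2, -9, 0) + (-1/2)·(4, -16, 4) = (0, -1, -2).

(0, -1, -2)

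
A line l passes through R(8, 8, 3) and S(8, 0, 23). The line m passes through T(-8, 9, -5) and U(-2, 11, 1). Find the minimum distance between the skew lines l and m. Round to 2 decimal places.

A direction vector for l is S − R = (0, -8, 20).
A direction vector for m is U − T = (6, 2, 6).
Common perpendicular direction n = (0, -8, 20) × (6, 2, 6) = (-88, 120, 48).
With w = (-8, 9, -5) − (8, 8, 3) = (-16, 1, -8), w · n = 1144.
Distance = |w · n| / |n| = |1144| / √24448 ≈ 7.32.

7.32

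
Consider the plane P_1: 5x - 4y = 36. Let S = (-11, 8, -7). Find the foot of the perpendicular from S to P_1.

Foot = S − λn with λ = (n·S − d)/|n|² = (-87 − 36)/41 = -3.
Foot = (-11, 8, -7) − (-3)·(5, -4, 0) = (4, -4, -7).

(4, -4, -7)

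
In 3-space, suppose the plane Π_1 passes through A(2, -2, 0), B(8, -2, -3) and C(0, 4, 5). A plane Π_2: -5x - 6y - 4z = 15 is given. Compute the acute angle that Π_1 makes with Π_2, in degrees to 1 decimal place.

AB = (6, 0, -3), AC = (-2, 6, 5); a normal to Π_1 is AB × AC = (18, -24, 36).
Using A: Π_1 has equation 18x - 24y + 36z = 84.
cos θ = |n₁·n₂| / (|n₁||n₂|) = |-90| / (√2196 · √77).
θ = arccos(0.21887) ≈ 77.4°.

77.4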